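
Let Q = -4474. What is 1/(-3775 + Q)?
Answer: -1/8249 ≈ -0.00012123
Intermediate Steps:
1/(-3775 + Q) = 1/(-3775 - 4474) = 1/(-8249) = -1/8249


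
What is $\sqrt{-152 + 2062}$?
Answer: $\sqrt{1910} \approx 43.704$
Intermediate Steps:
$\sqrt{-152 + 2062} = \sqrt{1910}$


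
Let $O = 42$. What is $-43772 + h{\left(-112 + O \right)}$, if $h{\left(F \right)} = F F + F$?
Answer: $-38942$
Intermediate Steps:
$h{\left(F \right)} = F + F^{2}$ ($h{\left(F \right)} = F^{2} + F = F + F^{2}$)
$-43772 + h{\left(-112 + O \right)} = -43772 + \left(-112 + 42\right) \left(1 + \left(-112 + 42\right)\right) = -43772 - 70 \left(1 - 70\right) = -43772 - -4830 = -43772 + 4830 = -38942$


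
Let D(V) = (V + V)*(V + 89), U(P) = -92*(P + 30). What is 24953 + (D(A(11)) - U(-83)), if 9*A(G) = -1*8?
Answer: 1613549/81 ≈ 19920.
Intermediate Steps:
A(G) = -8/9 (A(G) = (-1*8)/9 = (1/9)*(-8) = -8/9)
U(P) = -2760 - 92*P (U(P) = -92*(30 + P) = -2760 - 92*P)
D(V) = 2*V*(89 + V) (D(V) = (2*V)*(89 + V) = 2*V*(89 + V))
24953 + (D(A(11)) - U(-83)) = 24953 + (2*(-8/9)*(89 - 8/9) - (-2760 - 92*(-83))) = 24953 + (2*(-8/9)*(793/9) - (-2760 + 7636)) = 24953 + (-12688/81 - 1*4876) = 24953 + (-12688/81 - 4876) = 24953 - 407644/81 = 1613549/81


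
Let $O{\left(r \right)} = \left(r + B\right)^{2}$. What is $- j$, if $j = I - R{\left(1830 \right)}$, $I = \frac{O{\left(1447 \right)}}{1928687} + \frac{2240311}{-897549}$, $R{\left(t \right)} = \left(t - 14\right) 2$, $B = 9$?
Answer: $\frac{369984761439577}{101828887539} \approx 3633.4$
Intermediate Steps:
$R{\left(t \right)} = -28 + 2 t$ ($R{\left(t \right)} = \left(-14 + t\right) 2 = -28 + 2 t$)
$O{\left(r \right)} = \left(9 + r\right)^{2}$ ($O{\left(r \right)} = \left(r + 9\right)^{2} = \left(9 + r\right)^{2}$)
$I = - \frac{142241897929}{101828887539}$ ($I = \frac{\left(9 + 1447\right)^{2}}{1928687} + \frac{2240311}{-897549} = 1456^{2} \cdot \frac{1}{1928687} + 2240311 \left(- \frac{1}{897549}\right) = 2119936 \cdot \frac{1}{1928687} - \frac{131783}{52797} = \frac{2119936}{1928687} - \frac{131783}{52797} = - \frac{142241897929}{101828887539} \approx -1.3969$)
$j = - \frac{369984761439577}{101828887539}$ ($j = - \frac{142241897929}{101828887539} - \left(-28 + 2 \cdot 1830\right) = - \frac{142241897929}{101828887539} - \left(-28 + 3660\right) = - \frac{142241897929}{101828887539} - 3632 = - \frac{369984761439577}{101828887539} \approx -3633.4$)
$- j = \left(-1\right) \left(- \frac{369984761439577}{101828887539}\right) = \frac{369984761439577}{101828887539}$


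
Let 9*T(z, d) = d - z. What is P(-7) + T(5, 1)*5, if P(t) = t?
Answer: -83/9 ≈ -9.2222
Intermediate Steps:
T(z, d) = -z/9 + d/9 (T(z, d) = (d - z)/9 = -z/9 + d/9)
P(-7) + T(5, 1)*5 = -7 + (-⅑*5 + (⅑)*1)*5 = -7 + (-5/9 + ⅑)*5 = -7 - 4/9*5 = -7 - 20/9 = -83/9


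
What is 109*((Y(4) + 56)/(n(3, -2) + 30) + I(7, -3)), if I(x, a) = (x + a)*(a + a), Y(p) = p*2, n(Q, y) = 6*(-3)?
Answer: -6104/3 ≈ -2034.7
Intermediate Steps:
n(Q, y) = -18
Y(p) = 2*p
I(x, a) = 2*a*(a + x) (I(x, a) = (a + x)*(2*a) = 2*a*(a + x))
109*((Y(4) + 56)/(n(3, -2) + 30) + I(7, -3)) = 109*((2*4 + 56)/(-18 + 30) + 2*(-3)*(-3 + 7)) = 109*((8 + 56)/12 + 2*(-3)*4) = 109*(64*(1/12) - 24) = 109*(16/3 - 24) = 109*(-56/3) = -6104/3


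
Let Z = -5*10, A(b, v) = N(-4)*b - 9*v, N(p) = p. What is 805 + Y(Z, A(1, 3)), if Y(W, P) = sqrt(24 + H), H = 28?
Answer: 805 + 2*sqrt(13) ≈ 812.21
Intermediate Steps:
A(b, v) = -9*v - 4*b (A(b, v) = -4*b - 9*v = -9*v - 4*b)
Z = -50
Y(W, P) = 2*sqrt(13) (Y(W, P) = sqrt(24 + 28) = sqrt(52) = 2*sqrt(13))
805 + Y(Z, A(1, 3)) = 805 + 2*sqrt(13)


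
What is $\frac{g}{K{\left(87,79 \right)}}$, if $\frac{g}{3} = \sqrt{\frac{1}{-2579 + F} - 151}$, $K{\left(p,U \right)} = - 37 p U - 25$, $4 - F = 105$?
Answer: $- \frac{57 i \sqrt{751070}}{340796840} \approx - 0.00014495 i$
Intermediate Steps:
$F = -101$ ($F = 4 - 105 = -101$)
$K{\left(p,U \right)} = -25 - 37 U p$ ($K{\left(p,U \right)} = - 37 U p - 25 = -25 - 37 U p$)
$g = \frac{57 i \sqrt{751070}}{1340}$ ($g = 3 \sqrt{\frac{1}{-2579 - 101} - 151} = 3 \sqrt{\frac{1}{-2680} - 151} = 3 \sqrt{- \frac{1}{2680} - 151} = 3 \sqrt{- \frac{404681}{2680}} = 3 \frac{19 i \sqrt{751070}}{1340} = \frac{57 i \sqrt{751070}}{1340} \approx 36.865 i$)
$\frac{g}{K{\left(87,79 \right)}} = \frac{\frac{57}{1340} i \sqrt{751070}}{-25 - 2923 \cdot 87} = \frac{\frac{57}{1340} i \sqrt{751070}}{-25 - 254301} = \frac{\frac{57}{1340} i \sqrt{751070}}{-254326} = \frac{57 i \sqrt{751070}}{1340} \left(- \frac{1}{254326}\right) = - \frac{57 i \sqrt{751070}}{340796840}$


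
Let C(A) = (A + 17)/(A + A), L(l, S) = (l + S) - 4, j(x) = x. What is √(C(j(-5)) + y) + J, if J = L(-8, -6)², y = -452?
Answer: 324 + I*√11330/5 ≈ 324.0 + 21.288*I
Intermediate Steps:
L(l, S) = -4 + S + l (L(l, S) = (S + l) - 4 = -4 + S + l)
C(A) = (17 + A)/(2*A) (C(A) = (17 + A)/((2*A)) = (17 + A)*(1/(2*A)) = (17 + A)/(2*A))
J = 324 (J = (-4 - 6 - 8)² = (-18)² = 324)
√(C(j(-5)) + y) + J = √((½)*(17 - 5)/(-5) - 452) + 324 = √((½)*(-⅕)*12 - 452) + 324 = √(-6/5 - 452) + 324 = √(-2266/5) + 324 = I*√11330/5 + 324 = 324 + I*√11330/5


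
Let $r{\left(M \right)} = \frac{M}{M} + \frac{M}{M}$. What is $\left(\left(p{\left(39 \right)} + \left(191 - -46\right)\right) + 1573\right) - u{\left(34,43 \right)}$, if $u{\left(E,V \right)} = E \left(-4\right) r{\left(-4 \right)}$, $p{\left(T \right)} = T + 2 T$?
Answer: $2199$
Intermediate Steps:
$r{\left(M \right)} = 2$ ($r{\left(M \right)} = 1 + 1 = 2$)
$p{\left(T \right)} = 3 T$
$u{\left(E,V \right)} = - 8 E$ ($u{\left(E,V \right)} = E \left(-4\right) 2 = - 4 E 2 = - 8 E$)
$\left(\left(p{\left(39 \right)} + \left(191 - -46\right)\right) + 1573\right) - u{\left(34,43 \right)} = \left(\left(3 \cdot 39 + \left(191 - -46\right)\right) + 1573\right) - \left(-8\right) 34 = \left(\left(117 + \left(191 + 46\right)\right) + 1573\right) - -272 = \left(\left(117 + 237\right) + 1573\right) + 272 = \left(354 + 1573\right) + 272 = 1927 + 272 = 2199$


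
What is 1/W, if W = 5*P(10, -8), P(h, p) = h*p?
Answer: -1/400 ≈ -0.0025000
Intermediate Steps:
W = -400 (W = 5*(10*(-8)) = 5*(-80) = -400)
1/W = 1/(-400) = -1/400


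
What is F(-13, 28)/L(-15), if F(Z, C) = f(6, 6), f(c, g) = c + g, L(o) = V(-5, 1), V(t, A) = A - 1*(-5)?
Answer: 2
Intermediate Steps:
V(t, A) = 5 + A (V(t, A) = A + 5 = 5 + A)
L(o) = 6 (L(o) = 5 + 1 = 6)
F(Z, C) = 12 (F(Z, C) = 6 + 6 = 12)
F(-13, 28)/L(-15) = 12/6 = 12*(⅙) = 2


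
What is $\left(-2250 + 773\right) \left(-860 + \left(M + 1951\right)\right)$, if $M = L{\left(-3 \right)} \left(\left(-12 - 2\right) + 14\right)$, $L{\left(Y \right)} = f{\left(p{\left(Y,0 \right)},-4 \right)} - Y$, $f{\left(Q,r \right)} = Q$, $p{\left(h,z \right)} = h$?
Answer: $-1611407$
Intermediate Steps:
$L{\left(Y \right)} = 0$ ($L{\left(Y \right)} = Y - Y = 0$)
$M = 0$ ($M = 0 \left(\left(-12 - 2\right) + 14\right) = 0 \left(-14 + 14\right) = 0 \cdot 0 = 0$)
$\left(-2250 + 773\right) \left(-860 + \left(M + 1951\right)\right) = \left(-2250 + 773\right) \left(-860 + \left(0 + 1951\right)\right) = - 1477 \left(-860 + 1951\right) = \left(-1477\right) 1091 = -1611407$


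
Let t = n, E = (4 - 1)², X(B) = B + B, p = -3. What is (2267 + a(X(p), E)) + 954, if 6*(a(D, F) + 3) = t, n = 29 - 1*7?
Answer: 9665/3 ≈ 3221.7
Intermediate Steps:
X(B) = 2*B
E = 9 (E = 3² = 9)
n = 22 (n = 29 - 7 = 22)
t = 22
a(D, F) = ⅔ (a(D, F) = -3 + (⅙)*22 = -3 + 11/3 = ⅔)
(2267 + a(X(p), E)) + 954 = (2267 + ⅔) + 954 = 6803/3 + 954 = 9665/3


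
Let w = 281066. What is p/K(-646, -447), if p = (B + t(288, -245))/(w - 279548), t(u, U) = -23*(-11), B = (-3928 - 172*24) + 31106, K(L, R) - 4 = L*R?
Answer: 23303/438346788 ≈ 5.3161e-5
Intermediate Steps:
K(L, R) = 4 + L*R
B = 23050 (B = (-3928 - 4128) + 31106 = -8056 + 31106 = 23050)
t(u, U) = 253
p = 23303/1518 (p = (23050 + 253)/(281066 - 279548) = 23303/1518 ≈ 15.351)
p/K(-646, -447) = 23303/(1518*(4 - 646*(-447))) = 23303/(1518*(4 + 288762)) = (23303/1518)/288766 = (23303/1518)*(1/288766) = 23303/438346788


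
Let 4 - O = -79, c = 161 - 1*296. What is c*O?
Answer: -11205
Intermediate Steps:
c = -135 (c = 161 - 296 = -135)
O = 83 (O = 4 - 1*(-79) = 4 + 79 = 83)
c*O = -135*83 = -11205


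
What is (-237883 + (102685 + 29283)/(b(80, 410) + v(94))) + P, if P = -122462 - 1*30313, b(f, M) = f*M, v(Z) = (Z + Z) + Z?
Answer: -6461807994/16541 ≈ -3.9065e+5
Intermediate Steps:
v(Z) = 3*Z (v(Z) = 2*Z + Z = 3*Z)
b(f, M) = M*f
P = -152775 (P = -122462 - 30313 = -152775)
(-237883 + (102685 + 29283)/(b(80, 410) + v(94))) + P = (-237883 + (102685 + 29283)/(410*80 + 3*94)) - 152775 = (-237883 + 131968/(32800 + 282)) - 152775 = (-237883 + 131968/33082) - 152775 = (-237883 + 131968*(1/33082)) - 152775 = (-237883 + 65984/16541) - 152775 = -3934756719/16541 - 152775 = -6461807994/16541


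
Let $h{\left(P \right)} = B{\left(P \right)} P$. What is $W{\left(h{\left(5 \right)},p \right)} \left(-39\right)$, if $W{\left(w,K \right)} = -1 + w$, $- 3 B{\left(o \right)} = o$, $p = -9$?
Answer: $364$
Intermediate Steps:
$B{\left(o \right)} = - \frac{o}{3}$
$h{\left(P \right)} = - \frac{P^{2}}{3}$ ($h{\left(P \right)} = - \frac{P}{3} P = - \frac{P^{2}}{3}$)
$W{\left(h{\left(5 \right)},p \right)} \left(-39\right) = \left(-1 - \frac{5^{2}}{3}\right) \left(-39\right) = \left(-1 - \frac{25}{3}\right) \left(-39\right) = \left(- \frac{28}{3}\right) \left(-39\right) = 364$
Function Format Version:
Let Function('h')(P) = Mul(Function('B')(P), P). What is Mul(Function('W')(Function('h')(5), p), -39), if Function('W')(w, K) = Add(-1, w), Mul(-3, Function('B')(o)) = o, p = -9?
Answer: 364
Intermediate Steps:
Function('B')(o) = Mul(Rational(-1, 3), o)
Function('h')(P) = Mul(Rational(-1, 3), Pow(P, 2)) (Function('h')(P) = Mul(Mul(Rational(-1, 3), P), P) = Mul(Rational(-1, 3), Pow(P, 2)))
Mul(Function('W')(Function('h')(5), p), -39) = Mul(Add(-1, Mul(Rational(-1, 3), Pow(5, 2))), -39) = Mul(Add(-1, Mul(Rational(-1, 3), 25)), -39) = Mul(Add(-1, Rational(-25, 3)), -39) = Mul(Rational(-28, 3), -39) = 364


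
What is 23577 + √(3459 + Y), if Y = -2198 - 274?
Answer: 23577 + √987 ≈ 23608.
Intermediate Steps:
Y = -2472
23577 + √(3459 + Y) = 23577 + √(3459 - 2472) = 23577 + √987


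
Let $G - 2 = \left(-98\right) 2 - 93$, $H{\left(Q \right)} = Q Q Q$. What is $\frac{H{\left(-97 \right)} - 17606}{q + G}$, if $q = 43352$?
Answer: $- \frac{310093}{14355} \approx -21.602$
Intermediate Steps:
$H{\left(Q \right)} = Q^{3}$ ($H{\left(Q \right)} = Q^{2} Q = Q^{3}$)
$G = -287$ ($G = 2 - 289 = -287$)
$\frac{H{\left(-97 \right)} - 17606}{q + G} = \frac{\left(-97\right)^{3} - 17606}{43352 - 287} = \frac{-912673 - 17606}{43065} = \left(-930279\right) \frac{1}{43065} = - \frac{310093}{14355}$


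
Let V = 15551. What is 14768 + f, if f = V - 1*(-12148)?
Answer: 42467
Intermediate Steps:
f = 27699 (f = 15551 - 1*(-12148) = 15551 + 12148 = 27699)
14768 + f = 14768 + 27699 = 42467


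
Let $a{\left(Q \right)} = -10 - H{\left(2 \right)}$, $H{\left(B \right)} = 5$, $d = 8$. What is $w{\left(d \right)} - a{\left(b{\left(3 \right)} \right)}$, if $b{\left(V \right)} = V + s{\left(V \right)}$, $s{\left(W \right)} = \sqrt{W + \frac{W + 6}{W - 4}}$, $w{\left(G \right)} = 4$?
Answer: $19$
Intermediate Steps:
$s{\left(W \right)} = \sqrt{W + \frac{6 + W}{-4 + W}}$
$b{\left(V \right)} = V + \sqrt{\frac{6 + V + V \left(-4 + V\right)}{-4 + V}}$
$a{\left(Q \right)} = -15$ ($a{\left(Q \right)} = -10 - 5 = -15$)
$w{\left(d \right)} - a{\left(b{\left(3 \right)} \right)} = 4 - -15 = 4 + 15 = 19$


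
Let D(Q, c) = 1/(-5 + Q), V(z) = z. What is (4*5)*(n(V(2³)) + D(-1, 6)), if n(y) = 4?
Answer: 230/3 ≈ 76.667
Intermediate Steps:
(4*5)*(n(V(2³)) + D(-1, 6)) = (4*5)*(4 + 1/(-5 - 1)) = 20*(4 + 1/(-6)) = 20*(4 - ⅙) = 20*(23/6) = 230/3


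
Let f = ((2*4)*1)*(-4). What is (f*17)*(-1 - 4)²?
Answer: -13600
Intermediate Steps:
f = -32 (f = (8*1)*(-4) = 8*(-4) = -32)
(f*17)*(-1 - 4)² = (-32*17)*(-1 - 4)² = -544*(-5)² = -544*25 = -13600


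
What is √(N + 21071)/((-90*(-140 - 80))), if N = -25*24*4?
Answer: √18671/19800 ≈ 0.0069011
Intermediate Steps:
N = -2400 (N = -600*4 = -2400)
√(N + 21071)/((-90*(-140 - 80))) = √(-2400 + 21071)/((-90*(-140 - 80))) = √18671/((-90*(-220))) = √18671/19800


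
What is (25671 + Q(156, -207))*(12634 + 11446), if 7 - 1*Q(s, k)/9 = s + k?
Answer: 630727440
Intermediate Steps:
Q(s, k) = 63 - 9*k - 9*s (Q(s, k) = 63 - 9*(s + k) = 63 - 9*(k + s) = 63 + (-9*k - 9*s) = 63 - 9*k - 9*s)
(25671 + Q(156, -207))*(12634 + 11446) = (25671 + (63 - 9*(-207) - 9*156))*(12634 + 11446) = (25671 + (63 + 1863 - 1404))*24080 = (25671 + 522)*24080 = 26193*24080 = 630727440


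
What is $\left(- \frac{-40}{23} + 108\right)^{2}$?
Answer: $\frac{6370576}{529} \approx 12043.0$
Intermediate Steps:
$\left(- \frac{-40}{23} + 108\right)^{2} = \left(\left(-1\right) \left(- \frac{40}{23}\right) + 108\right)^{2} = \left(\frac{40}{23} + 108\right)^{2} = \left(\frac{2524}{23}\right)^{2} = \frac{6370576}{529}$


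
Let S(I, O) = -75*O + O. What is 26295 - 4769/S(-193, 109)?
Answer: 212100239/8066 ≈ 26296.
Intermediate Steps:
S(I, O) = -74*O
26295 - 4769/S(-193, 109) = 26295 - 4769/((-74*109)) = 26295 - 4769/(-8066) = 26295 - 4769*(-1)/8066 = 26295 - 1*(-4769/8066) = 26295 + 4769/8066 = 212100239/8066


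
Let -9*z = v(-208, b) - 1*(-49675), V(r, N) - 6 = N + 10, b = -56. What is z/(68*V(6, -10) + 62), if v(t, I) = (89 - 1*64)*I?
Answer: -9655/846 ≈ -11.413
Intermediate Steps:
v(t, I) = 25*I (v(t, I) = (89 - 64)*I = 25*I)
V(r, N) = 16 + N (V(r, N) = 6 + (N + 10) = 6 + (10 + N) = 16 + N)
z = -48275/9 (z = -(25*(-56) - 1*(-49675))/9 = -(-1400 + 49675)/9 = -⅑*48275 = -48275/9 ≈ -5363.9)
z/(68*V(6, -10) + 62) = -48275/(9*(68*(16 - 10) + 62)) = -48275/(9*(68*6 + 62)) = -48275/(9*(408 + 62)) = -48275/9/470 = -48275/9*1/470 = -9655/846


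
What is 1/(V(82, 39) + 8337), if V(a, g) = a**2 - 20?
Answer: 1/15041 ≈ 6.6485e-5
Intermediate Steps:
V(a, g) = -20 + a**2
1/(V(82, 39) + 8337) = 1/((-20 + 82**2) + 8337) = 1/((-20 + 6724) + 8337) = 1/(6704 + 8337) = 1/15041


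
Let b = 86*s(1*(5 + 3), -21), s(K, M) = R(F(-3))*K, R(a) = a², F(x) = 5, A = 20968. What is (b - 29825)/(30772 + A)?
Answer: -2525/10348 ≈ -0.24401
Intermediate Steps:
s(K, M) = 25*K (s(K, M) = 5²*K = 25*K)
b = 17200 (b = 86*(25*(1*(5 + 3))) = 86*(25*(1*8)) = 86*(25*8) = 86*200 = 17200)
(b - 29825)/(30772 + A) = (17200 - 29825)/(30772 + 20968) = -12625/51740 = -12625*1/51740 = -2525/10348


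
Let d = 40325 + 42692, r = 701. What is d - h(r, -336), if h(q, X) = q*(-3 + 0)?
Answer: 85120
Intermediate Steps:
d = 83017
h(q, X) = -3*q (h(q, X) = q*(-3) = -3*q)
d - h(r, -336) = 83017 - (-3)*701 = 83017 - 1*(-2103) = 83017 + 2103 = 85120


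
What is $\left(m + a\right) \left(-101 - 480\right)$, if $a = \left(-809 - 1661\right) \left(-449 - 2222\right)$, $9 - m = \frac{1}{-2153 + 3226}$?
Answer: $- \frac{4112891833946}{1073} \approx -3.8331 \cdot 10^{9}$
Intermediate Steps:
$m = \frac{9656}{1073}$ ($m = 9 - \frac{1}{-2153 + 3226} = 9 - \frac{1}{1073} = \frac{9656}{1073} \approx 8.9991$)
$a = 6597370$ ($a = \left(-2470\right) \left(-2671\right) = 6597370$)
$\left(m + a\right) \left(-101 - 480\right) = \left(\frac{9656}{1073} + 6597370\right) \left(-101 - 480\right) = \frac{7078987666}{1073} \left(-581\right) = - \frac{4112891833946}{1073}$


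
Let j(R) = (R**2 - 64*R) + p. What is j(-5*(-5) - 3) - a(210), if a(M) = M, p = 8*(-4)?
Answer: -1166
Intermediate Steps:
p = -32
j(R) = -32 + R**2 - 64*R (j(R) = (R**2 - 64*R) - 32 = -32 + R**2 - 64*R)
j(-5*(-5) - 3) - a(210) = (-32 + (-5*(-5) - 3)**2 - 64*(-5*(-5) - 3)) - 1*210 = (-32 + (25 - 3)**2 - 64*(25 - 3)) - 210 = (-32 + 22**2 - 64*22) - 210 = (-32 + 484 - 1408) - 210 = -956 - 210 = -1166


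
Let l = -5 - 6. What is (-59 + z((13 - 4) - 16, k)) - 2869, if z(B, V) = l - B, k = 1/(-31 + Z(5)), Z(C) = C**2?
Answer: -2932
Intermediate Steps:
l = -11
k = -1/6 (k = 1/(-31 + 5**2) = 1/(-31 + 25) = 1/(-6) = -1/6 ≈ -0.16667)
z(B, V) = -11 - B
(-59 + z((13 - 4) - 16, k)) - 2869 = (-59 + (-11 - ((13 - 4) - 16))) - 2869 = (-59 + (-11 - (9 - 16))) - 2869 = (-59 + (-11 - 1*(-7))) - 2869 = (-59 + (-11 + 7)) - 2869 = (-59 - 4) - 2869 = -63 - 2869 = -2932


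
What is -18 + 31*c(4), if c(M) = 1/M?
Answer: -41/4 ≈ -10.250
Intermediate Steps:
c(M) = 1/M
-18 + 31*c(4) = -18 + 31/4 = -41/4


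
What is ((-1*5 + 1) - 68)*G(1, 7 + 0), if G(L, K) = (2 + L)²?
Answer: -648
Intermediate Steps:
((-1*5 + 1) - 68)*G(1, 7 + 0) = ((-1*5 + 1) - 68)*(2 + 1)² = ((-5 + 1) - 68)*3² = (-4 - 68)*9 = -72*9 = -648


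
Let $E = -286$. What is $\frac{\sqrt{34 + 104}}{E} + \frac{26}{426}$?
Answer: $\frac{13}{213} - \frac{\sqrt{138}}{286} \approx 0.019958$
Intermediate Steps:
$\frac{\sqrt{34 + 104}}{E} + \frac{26}{426} = \frac{\sqrt{34 + 104}}{-286} + \frac{26}{426} = \sqrt{138} \left(- \frac{1}{286}\right) + 26 \cdot \frac{1}{426} = - \frac{\sqrt{138}}{286} + \frac{13}{213} = \frac{13}{213} - \frac{\sqrt{138}}{286}$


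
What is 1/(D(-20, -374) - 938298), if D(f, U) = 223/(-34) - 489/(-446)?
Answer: -3791/3557108426 ≈ -1.0658e-6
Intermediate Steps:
D(f, U) = -20708/3791 (D(f, U) = 223*(-1/34) - 489*(-1/446) = -223/34 + 489/446 = -20708/3791)
1/(D(-20, -374) - 938298) = 1/(-20708/3791 - 938298) = 1/(-3557108426/3791) = -3791/3557108426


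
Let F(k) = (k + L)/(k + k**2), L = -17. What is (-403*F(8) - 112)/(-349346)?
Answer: 493/2794768 ≈ 0.00017640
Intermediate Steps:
F(k) = (-17 + k)/(k + k**2) (F(k) = (k - 17)/(k + k**2) = (-17 + k)/(k + k**2))
(-403*F(8) - 112)/(-349346) = (-403*(-17 + 8)/(8*(1 + 8)) - 112)/(-349346) = (-403*(-9)/(8*9) - 112)*(-1/349346) = (-403*(-1/8) - 112)*(-1/349346) = (403/8 - 112)*(-1/349346) = -493/8*(-1/349346) = 493/2794768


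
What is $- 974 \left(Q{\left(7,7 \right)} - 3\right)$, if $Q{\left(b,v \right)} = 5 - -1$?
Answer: $-2922$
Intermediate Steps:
$Q{\left(b,v \right)} = 6$ ($Q{\left(b,v \right)} = 5 + 1 = 6$)
$- 974 \left(Q{\left(7,7 \right)} - 3\right) = - 974 \left(6 - 3\right) = \left(-974\right) 3 = -2922$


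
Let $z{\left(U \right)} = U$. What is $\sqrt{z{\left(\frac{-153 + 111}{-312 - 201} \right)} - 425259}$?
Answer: $\frac{5 i \sqrt{55266649}}{57} \approx 652.12 i$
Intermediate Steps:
$\sqrt{z{\left(\frac{-153 + 111}{-312 - 201} \right)} - 425259} = \sqrt{\frac{-153 + 111}{-312 - 201} - 425259} = \sqrt{- \frac{42}{-513} - 425259} = \sqrt{\left(-42\right) \left(- \frac{1}{513}\right) - 425259} = \sqrt{\frac{14}{171} - 425259} = \sqrt{- \frac{72719275}{171}} = \frac{5 i \sqrt{55266649}}{57}$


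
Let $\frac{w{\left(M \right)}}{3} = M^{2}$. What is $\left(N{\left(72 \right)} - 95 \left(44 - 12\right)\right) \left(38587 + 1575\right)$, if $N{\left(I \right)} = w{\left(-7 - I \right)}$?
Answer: $629860646$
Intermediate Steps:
$w{\left(M \right)} = 3 M^{2}$
$N{\left(I \right)} = 3 \left(-7 - I\right)^{2}$
$\left(N{\left(72 \right)} - 95 \left(44 - 12\right)\right) \left(38587 + 1575\right) = \left(3 \left(7 + 72\right)^{2} - 95 \left(44 - 12\right)\right) \left(38587 + 1575\right) = \left(3 \cdot 79^{2} - 3040\right) 40162 = \left(3 \cdot 6241 - 3040\right) 40162 = \left(18723 - 3040\right) 40162 = 15683 \cdot 40162 = 629860646$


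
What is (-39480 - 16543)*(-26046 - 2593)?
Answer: 1604442697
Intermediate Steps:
(-39480 - 16543)*(-26046 - 2593) = -56023*(-28639) = 1604442697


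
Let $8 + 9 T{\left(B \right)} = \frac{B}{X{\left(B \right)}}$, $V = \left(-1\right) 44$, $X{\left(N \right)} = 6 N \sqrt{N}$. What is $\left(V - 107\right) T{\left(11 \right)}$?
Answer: $\frac{1208}{9} - \frac{151 \sqrt{11}}{594} \approx 133.38$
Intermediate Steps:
$X{\left(N \right)} = 6 N^{\frac{3}{2}}$
$V = -44$
$T{\left(B \right)} = - \frac{8}{9} + \frac{1}{54 \sqrt{B}}$ ($T{\left(B \right)} = - \frac{8}{9} + \frac{B \frac{1}{6 B^{\frac{3}{2}}}}{9} = - \frac{8}{9} + \frac{\frac{1}{6} \frac{1}{\sqrt{B}}}{9} = - \frac{8}{9} + \frac{1}{54 \sqrt{B}}$)
$\left(V - 107\right) T{\left(11 \right)} = \left(-44 - 107\right) \left(- \frac{8}{9} + \frac{1}{54 \sqrt{11}}\right) = - 151 \left(- \frac{8}{9} + \frac{\frac{1}{11} \sqrt{11}}{54}\right) = - 151 \left(- \frac{8}{9} + \frac{\sqrt{11}}{594}\right) = \frac{1208}{9} - \frac{151 \sqrt{11}}{594}$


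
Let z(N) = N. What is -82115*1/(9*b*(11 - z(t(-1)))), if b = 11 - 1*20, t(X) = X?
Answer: 82115/972 ≈ 84.480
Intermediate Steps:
b = -9 (b = 11 - 20 = -9)
-82115*1/(9*b*(11 - z(t(-1)))) = -82115*(-1/(81*(11 - 1*(-1)))) = -82115*(-1/(81*(11 + 1))) = -82115/((9*12)*(-9)) = -82115/(108*(-9)) = -82115/(-972) = -82115*(-1/972) = 82115/972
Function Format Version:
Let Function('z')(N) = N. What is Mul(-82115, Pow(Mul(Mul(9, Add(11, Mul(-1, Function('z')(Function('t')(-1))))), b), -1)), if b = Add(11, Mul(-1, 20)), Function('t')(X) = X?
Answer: Rational(82115, 972) ≈ 84.480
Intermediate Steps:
b = -9 (b = Add(11, -20) = -9)
Mul(-82115, Pow(Mul(Mul(9, Add(11, Mul(-1, Function('z')(Function('t')(-1))))), b), -1)) = Mul(-82115, Pow(Mul(Mul(9, Add(11, Mul(-1, -1))), -9), -1)) = Mul(-82115, Pow(Mul(Mul(9, Add(11, 1)), -9), -1)) = Mul(-82115, Pow(Mul(Mul(9, 12), -9), -1)) = Mul(-82115, Pow(Mul(108, -9), -1)) = Mul(-82115, Pow(-972, -1)) = Mul(-82115, Rational(-1, 972)) = Rational(82115, 972)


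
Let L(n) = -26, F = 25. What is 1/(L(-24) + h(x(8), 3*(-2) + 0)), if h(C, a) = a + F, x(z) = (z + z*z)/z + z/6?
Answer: -1/7 ≈ -0.14286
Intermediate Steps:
x(z) = z/6 + (z + z**2)/z (x(z) = (z + z**2)/z + z*(1/6) = (z + z**2)/z + z/6 = z/6 + (z + z**2)/z)
h(C, a) = 25 + a (h(C, a) = a + 25 = 25 + a)
1/(L(-24) + h(x(8), 3*(-2) + 0)) = 1/(-26 + (25 + (3*(-2) + 0))) = 1/(-26 + (25 + (-6 + 0))) = 1/(-26 + (25 - 6)) = 1/(-26 + 19) = 1/(-7) = -1/7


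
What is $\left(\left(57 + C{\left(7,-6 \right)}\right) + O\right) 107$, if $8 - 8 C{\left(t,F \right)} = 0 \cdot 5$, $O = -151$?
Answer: $-9951$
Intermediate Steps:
$C{\left(t,F \right)} = 1$ ($C{\left(t,F \right)} = 1 - \frac{0 \cdot 5}{8} = 1 - 0 = 1 + 0 = 1$)
$\left(\left(57 + C{\left(7,-6 \right)}\right) + O\right) 107 = \left(\left(57 + 1\right) - 151\right) 107 = \left(58 - 151\right) 107 = \left(-93\right) 107 = -9951$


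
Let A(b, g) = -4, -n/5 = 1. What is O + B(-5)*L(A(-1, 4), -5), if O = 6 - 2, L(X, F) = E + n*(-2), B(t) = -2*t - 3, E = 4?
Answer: 102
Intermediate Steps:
n = -5 (n = -5*1 = -5)
B(t) = -3 - 2*t
L(X, F) = 14 (L(X, F) = 4 - 5*(-2) = 4 + 10 = 14)
O = 4
O + B(-5)*L(A(-1, 4), -5) = 4 + (-3 - 2*(-5))*14 = 4 + (-3 + 10)*14 = 4 + 7*14 = 4 + 98 = 102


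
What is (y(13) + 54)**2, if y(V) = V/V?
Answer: 3025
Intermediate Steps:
y(V) = 1
(y(13) + 54)**2 = (1 + 54)**2 = 55**2 = 3025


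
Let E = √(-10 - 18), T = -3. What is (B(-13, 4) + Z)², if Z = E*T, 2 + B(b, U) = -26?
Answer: 532 + 336*I*√7 ≈ 532.0 + 888.97*I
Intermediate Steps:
B(b, U) = -28 (B(b, U) = -2 - 26 = -28)
E = 2*I*√7 (E = √(-28) = 2*I*√7 ≈ 5.2915*I)
Z = -6*I*√7 (Z = (2*I*√7)*(-3) = -6*I*√7 ≈ -15.875*I)
(B(-13, 4) + Z)² = (-28 - 6*I*√7)²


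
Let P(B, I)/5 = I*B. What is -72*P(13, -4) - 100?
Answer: 18620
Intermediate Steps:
P(B, I) = 5*B*I (P(B, I) = 5*(I*B) = 5*(B*I) = 5*B*I)
-72*P(13, -4) - 100 = -360*13*(-4) - 100 = -72*(-260) - 100 = 18720 - 100 = 18620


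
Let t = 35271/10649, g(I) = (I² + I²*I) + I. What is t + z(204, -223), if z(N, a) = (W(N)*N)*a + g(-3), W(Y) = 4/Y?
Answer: -9687266/10649 ≈ -909.69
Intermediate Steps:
g(I) = I + I² + I³ (g(I) = (I² + I³) + I = I + I² + I³)
t = 35271/10649 (t = 35271*(1/10649) = 35271/10649 ≈ 3.3121)
z(N, a) = -21 + 4*a (z(N, a) = ((4/N)*N)*a - 3*(1 - 3 + (-3)²) = 4*a - 3*(1 - 3 + 9) = 4*a - 3*7 = 4*a - 21 = -21 + 4*a)
t + z(204, -223) = 35271/10649 + (-21 + 4*(-223)) = 35271/10649 + (-21 - 892) = 35271/10649 - 913 = -9687266/10649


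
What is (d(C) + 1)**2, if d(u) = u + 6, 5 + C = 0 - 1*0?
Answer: 4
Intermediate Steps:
C = -5 (C = -5 + (0 - 1*0) = -5 + (0 + 0) = -5 + 0 = -5)
d(u) = 6 + u
(d(C) + 1)**2 = ((6 - 5) + 1)**2 = (1 + 1)**2 = 2**2 = 4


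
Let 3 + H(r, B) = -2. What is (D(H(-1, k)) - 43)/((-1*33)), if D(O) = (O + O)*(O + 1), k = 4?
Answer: 1/11 ≈ 0.090909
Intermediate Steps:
H(r, B) = -5 (H(r, B) = -3 - 2 = -5)
D(O) = 2*O*(1 + O) (D(O) = (2*O)*(1 + O) = 2*O*(1 + O))
(D(H(-1, k)) - 43)/((-1*33)) = (2*(-5)*(1 - 5) - 43)/((-1*33)) = (2*(-5)*(-4) - 43)/(-33) = (40 - 43)*(-1/33) = -3*(-1/33) = 1/11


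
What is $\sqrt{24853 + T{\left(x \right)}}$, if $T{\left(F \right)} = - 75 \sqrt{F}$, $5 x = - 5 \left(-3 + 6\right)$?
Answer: $\sqrt{24853 - 75 i \sqrt{3}} \approx 157.65 - 0.412 i$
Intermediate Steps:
$x = -3$ ($x = \frac{\left(-5\right) \left(-3 + 6\right)}{5} = \frac{\left(-5\right) 3}{5} = \frac{1}{5} \left(-15\right) = -3$)
$\sqrt{24853 + T{\left(x \right)}} = \sqrt{24853 - 75 \sqrt{-3}} = \sqrt{24853 - 75 i \sqrt{3}}$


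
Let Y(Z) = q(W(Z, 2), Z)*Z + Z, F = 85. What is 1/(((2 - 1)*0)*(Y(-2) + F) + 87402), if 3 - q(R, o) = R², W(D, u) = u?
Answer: 1/87402 ≈ 1.1441e-5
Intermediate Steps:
q(R, o) = 3 - R²
Y(Z) = 0 (Y(Z) = (3 - 1*2²)*Z + Z = (3 - 1*4)*Z + Z = (3 - 4)*Z + Z = -Z + Z = 0)
1/(((2 - 1)*0)*(Y(-2) + F) + 87402) = 1/(((2 - 1)*0)*(0 + 85) + 87402) = 1/((1*0)*85 + 87402) = 1/(0*85 + 87402) = 1/(0 + 87402) = 1/87402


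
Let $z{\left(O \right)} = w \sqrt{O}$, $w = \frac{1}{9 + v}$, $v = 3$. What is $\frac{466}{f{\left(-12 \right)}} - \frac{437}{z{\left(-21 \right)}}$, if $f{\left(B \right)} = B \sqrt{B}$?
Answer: $\frac{i \left(1631 \sqrt{3} + 62928 \sqrt{21}\right)}{252} \approx 1155.5 i$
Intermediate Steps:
$w = \frac{1}{12}$ ($w = \frac{1}{9 + 3} = \frac{1}{12} \approx 0.083333$)
$f{\left(B \right)} = B^{\frac{3}{2}}$
$z{\left(O \right)} = \frac{\sqrt{O}}{12}$
$\frac{466}{f{\left(-12 \right)}} - \frac{437}{z{\left(-21 \right)}} = \frac{466}{\left(-12\right)^{\frac{3}{2}}} - \frac{437}{\frac{1}{12} \sqrt{-21}} = \frac{466}{\left(-24\right) i \sqrt{3}} - \frac{437}{\frac{1}{12} i \sqrt{21}} = 466 \frac{i \sqrt{3}}{72} - \frac{437}{\frac{1}{12} i \sqrt{21}} = \frac{233 i \sqrt{3}}{36} - 437 \left(- \frac{4 i \sqrt{21}}{7}\right) = \frac{233 i \sqrt{3}}{36} + \frac{1748 i \sqrt{21}}{7}$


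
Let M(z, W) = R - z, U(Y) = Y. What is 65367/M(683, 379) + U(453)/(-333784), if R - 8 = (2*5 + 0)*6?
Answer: -7272912441/68425720 ≈ -106.29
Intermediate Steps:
R = 68 (R = 8 + (2*5 + 0)*6 = 8 + (10 + 0)*6 = 8 + 10*6 = 8 + 60 = 68)
M(z, W) = 68 - z
65367/M(683, 379) + U(453)/(-333784) = 65367/(68 - 1*683) + 453/(-333784) = 65367/(68 - 683) + 453*(-1/333784) = 65367/(-615) - 453/333784 = 65367*(-1/615) - 453/333784 = -21789/205 - 453/333784 = -7272912441/68425720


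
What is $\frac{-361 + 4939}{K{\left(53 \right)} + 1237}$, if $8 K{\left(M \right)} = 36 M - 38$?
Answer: $\frac{6104}{1961} \approx 3.1127$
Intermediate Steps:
$K{\left(M \right)} = - \frac{19}{4} + \frac{9 M}{2}$ ($K{\left(M \right)} = \frac{36 M - 38}{8} = \frac{-38 + 36 M}{8} = - \frac{19}{4} + \frac{9 M}{2}$)
$\frac{-361 + 4939}{K{\left(53 \right)} + 1237} = \frac{-361 + 4939}{\left(- \frac{19}{4} + \frac{9}{2} \cdot 53\right) + 1237} = \frac{4578}{\left(- \frac{19}{4} + \frac{477}{2}\right) + 1237} = \frac{4578}{\frac{935}{4} + 1237} = \frac{4578}{\frac{5883}{4}} = 4578 \cdot \frac{4}{5883} = \frac{6104}{1961}$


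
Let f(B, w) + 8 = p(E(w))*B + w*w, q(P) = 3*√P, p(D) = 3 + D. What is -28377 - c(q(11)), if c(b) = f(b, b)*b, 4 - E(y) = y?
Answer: -29070 + 24*√11 ≈ -28990.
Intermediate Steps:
E(y) = 4 - y
f(B, w) = -8 + w² + B*(7 - w) (f(B, w) = -8 + ((3 + (4 - w))*B + w*w) = -8 + ((7 - w)*B + w²) = -8 + (B*(7 - w) + w²) = -8 + (w² + B*(7 - w)) = -8 + w² + B*(7 - w))
c(b) = b*(-8 + b² - b*(-7 + b)) (c(b) = (-8 + b² - b*(-7 + b))*b = b*(-8 + b² - b*(-7 + b)))
-28377 - c(q(11)) = -28377 - 3*√11*(-8 + 7*(3*√11)) = -28377 - 3*√11*(-8 + 21*√11)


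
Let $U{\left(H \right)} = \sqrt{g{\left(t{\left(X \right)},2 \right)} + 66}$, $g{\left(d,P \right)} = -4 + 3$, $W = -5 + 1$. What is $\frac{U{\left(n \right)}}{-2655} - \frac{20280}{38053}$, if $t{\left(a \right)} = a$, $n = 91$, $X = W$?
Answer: $- \frac{20280}{38053} - \frac{\sqrt{65}}{2655} \approx -0.53598$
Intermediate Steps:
$W = -4$
$X = -4$
$g{\left(d,P \right)} = -1$
$U{\left(H \right)} = \sqrt{65}$ ($U{\left(H \right)} = \sqrt{-1 + 66} = \sqrt{65}$)
$\frac{U{\left(n \right)}}{-2655} - \frac{20280}{38053} = \frac{\sqrt{65}}{-2655} - \frac{20280}{38053} = \sqrt{65} \left(- \frac{1}{2655}\right) - \frac{20280}{38053} = - \frac{\sqrt{65}}{2655} - \frac{20280}{38053} = - \frac{20280}{38053} - \frac{\sqrt{65}}{2655}$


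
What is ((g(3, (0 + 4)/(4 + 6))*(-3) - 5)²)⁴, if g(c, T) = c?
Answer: 1475789056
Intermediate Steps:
((g(3, (0 + 4)/(4 + 6))*(-3) - 5)²)⁴ = ((3*(-3) - 5)²)⁴ = ((-9 - 5)²)⁴ = ((-14)²)⁴ = 196⁴ = 1475789056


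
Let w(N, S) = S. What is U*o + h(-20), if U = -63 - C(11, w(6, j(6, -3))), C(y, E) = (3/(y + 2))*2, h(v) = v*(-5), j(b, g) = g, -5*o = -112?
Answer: -17180/13 ≈ -1321.5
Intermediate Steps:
o = 112/5 (o = -⅕*(-112) = 112/5 ≈ 22.400)
h(v) = -5*v
C(y, E) = 6/(2 + y) (C(y, E) = (3/(2 + y))*2 = 6/(2 + y))
U = -825/13 (U = -63 - 6/(2 + 11) = -63 - 6/13 = -825/13 ≈ -63.462)
U*o + h(-20) = -825/13*112/5 - 5*(-20) = -18480/13 + 100 = -17180/13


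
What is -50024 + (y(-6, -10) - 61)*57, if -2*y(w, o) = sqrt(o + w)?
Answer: -53501 - 114*I ≈ -53501.0 - 114.0*I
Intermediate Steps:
y(w, o) = -sqrt(o + w)/2
-50024 + (y(-6, -10) - 61)*57 = -50024 + (-sqrt(-10 - 6)/2 - 61)*57 = -50024 + (-2*I - 61)*57 = -50024 + (-61 - 2*I)*57 = -50024 + (-3477 - 114*I) = -53501 - 114*I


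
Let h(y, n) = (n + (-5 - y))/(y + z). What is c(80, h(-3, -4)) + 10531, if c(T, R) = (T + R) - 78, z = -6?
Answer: 31601/3 ≈ 10534.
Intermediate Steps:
h(y, n) = (-5 + n - y)/(-6 + y) (h(y, n) = (n + (-5 - y))/(y - 6) = (-5 + n - y)/(-6 + y))
c(T, R) = -78 + R + T (c(T, R) = (R + T) - 78 = -78 + R + T)
c(80, h(-3, -4)) + 10531 = (-78 + (-5 - 4 - 1*(-3))/(-6 - 3) + 80) + 10531 = (-78 + (-5 - 4 + 3)/(-9) + 80) + 10531 = (-78 - 1/9*(-6) + 80) + 10531 = (-78 + 2/3 + 80) + 10531 = 8/3 + 10531 = 31601/3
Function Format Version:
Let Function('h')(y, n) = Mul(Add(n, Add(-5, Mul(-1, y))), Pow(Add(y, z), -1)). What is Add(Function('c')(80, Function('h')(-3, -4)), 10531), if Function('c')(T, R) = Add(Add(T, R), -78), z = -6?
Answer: Rational(31601, 3) ≈ 10534.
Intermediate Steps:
Function('h')(y, n) = Mul(Pow(Add(-6, y), -1), Add(-5, n, Mul(-1, y))) (Function('h')(y, n) = Mul(Add(n, Add(-5, Mul(-1, y))), Pow(Add(y, -6), -1)) = Mul(Add(-5, n, Mul(-1, y)), Pow(Add(-6, y), -1)) = Mul(Pow(Add(-6, y), -1), Add(-5, n, Mul(-1, y))))
Function('c')(T, R) = Add(-78, R, T) (Function('c')(T, R) = Add(Add(R, T), -78) = Add(-78, R, T))
Add(Function('c')(80, Function('h')(-3, -4)), 10531) = Add(Add(-78, Mul(Pow(Add(-6, -3), -1), Add(-5, -4, Mul(-1, -3))), 80), 10531) = Add(Add(-78, Mul(Pow(-9, -1), Add(-5, -4, 3)), 80), 10531) = Add(Add(-78, Mul(Rational(-1, 9), -6), 80), 10531) = Add(Add(-78, Rational(2, 3), 80), 10531) = Add(Rational(8, 3), 10531) = Rational(31601, 3)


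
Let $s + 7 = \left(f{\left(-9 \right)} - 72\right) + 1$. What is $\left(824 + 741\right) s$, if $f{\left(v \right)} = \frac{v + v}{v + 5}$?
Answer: $- \frac{230055}{2} \approx -1.1503 \cdot 10^{5}$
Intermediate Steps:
$f{\left(v \right)} = \frac{2 v}{5 + v}$
$s = - \frac{147}{2}$ ($s = -7 - \left(71 + \frac{18}{5 - 9}\right) = -7 + \left(\left(2 \left(-9\right) \frac{1}{-4} - 72\right) + 1\right) = -7 + \left(\left(2 \left(-9\right) \left(- \frac{1}{4}\right) - 72\right) + 1\right) = -7 + \left(\left(\frac{9}{2} - 72\right) + 1\right) = -7 + \left(- \frac{135}{2} + 1\right) = -7 - \frac{133}{2} = - \frac{147}{2} \approx -73.5$)
$\left(824 + 741\right) s = \left(824 + 741\right) \left(- \frac{147}{2}\right) = 1565 \left(- \frac{147}{2}\right) = - \frac{230055}{2}$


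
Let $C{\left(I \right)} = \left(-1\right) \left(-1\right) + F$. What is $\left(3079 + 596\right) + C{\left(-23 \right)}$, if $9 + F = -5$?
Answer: $3662$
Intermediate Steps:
$F = -14$ ($F = -9 - 5 = -14$)
$C{\left(I \right)} = -13$ ($C{\left(I \right)} = \left(-1\right) \left(-1\right) - 14 = 1 - 14 = -13$)
$\left(3079 + 596\right) + C{\left(-23 \right)} = \left(3079 + 596\right) - 13 = 3675 - 13 = 3662$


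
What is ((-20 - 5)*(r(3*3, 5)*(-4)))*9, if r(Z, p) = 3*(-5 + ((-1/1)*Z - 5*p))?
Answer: -105300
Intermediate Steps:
r(Z, p) = -15 - 15*p - 3*Z (r(Z, p) = 3*(-5 + ((-1*1)*Z - 5*p)) = 3*(-5 + (-Z - 5*p)) = 3*(-5 - Z - 5*p) = -15 - 15*p - 3*Z)
((-20 - 5)*(r(3*3, 5)*(-4)))*9 = ((-20 - 5)*((-15 - 15*5 - 9*3)*(-4)))*9 = -25*(-15 - 75 - 3*9)*(-4)*9 = -25*(-15 - 75 - 27)*(-4)*9 = -(-2925)*(-4)*9 = -25*468*9 = -11700*9 = -105300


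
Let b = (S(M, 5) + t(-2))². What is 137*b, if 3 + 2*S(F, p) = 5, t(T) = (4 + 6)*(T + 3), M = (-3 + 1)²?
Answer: 16577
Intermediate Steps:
M = 4 (M = (-2)² = 4)
t(T) = 30 + 10*T (t(T) = 10*(3 + T) = 30 + 10*T)
S(F, p) = 1 (S(F, p) = -3/2 + (½)*5 = -3/2 + 5/2 = 1)
b = 121 (b = (1 + (30 + 10*(-2)))² = (1 + (30 - 20))² = (1 + 10)² = 11² = 121)
137*b = 137*121 = 16577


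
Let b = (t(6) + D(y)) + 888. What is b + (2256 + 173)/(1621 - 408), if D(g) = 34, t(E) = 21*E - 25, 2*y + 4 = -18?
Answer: 1243328/1213 ≈ 1025.0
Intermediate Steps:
y = -11 (y = -2 + (1/2)*(-18) = -2 - 9 = -11)
t(E) = -25 + 21*E
b = 1023 (b = ((-25 + 21*6) + 34) + 888 = ((-25 + 126) + 34) + 888 = (101 + 34) + 888 = 135 + 888 = 1023)
b + (2256 + 173)/(1621 - 408) = 1023 + (2256 + 173)/(1621 - 408) = 1023 + 2429/1213 = 1243328/1213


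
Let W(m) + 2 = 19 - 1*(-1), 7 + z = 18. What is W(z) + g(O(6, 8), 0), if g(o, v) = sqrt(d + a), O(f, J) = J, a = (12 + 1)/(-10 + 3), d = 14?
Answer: 18 + sqrt(595)/7 ≈ 21.485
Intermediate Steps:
a = -13/7 (a = 13/(-7) = 13*(-1/7) = -13/7 ≈ -1.8571)
g(o, v) = sqrt(595)/7 (g(o, v) = sqrt(14 - 13/7) = sqrt(85/7) = sqrt(595)/7)
z = 11 (z = -7 + 18 = 11)
W(m) = 18 (W(m) = -2 + (19 - 1*(-1)) = -2 + (19 + 1) = -2 + 20 = 18)
W(z) + g(O(6, 8), 0) = 18 + sqrt(595)/7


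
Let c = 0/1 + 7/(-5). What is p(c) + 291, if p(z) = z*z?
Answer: 7324/25 ≈ 292.96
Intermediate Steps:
c = -7/5 (c = 0*1 + 7*(-⅕) = 0 - 7/5 = -7/5 ≈ -1.4000)
p(z) = z²
p(c) + 291 = (-7/5)² + 291 = 49/25 + 291 = 7324/25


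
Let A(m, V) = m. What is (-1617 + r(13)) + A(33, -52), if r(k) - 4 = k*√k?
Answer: -1580 + 13*√13 ≈ -1533.1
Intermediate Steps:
r(k) = 4 + k^(3/2) (r(k) = 4 + k*√k = 4 + k^(3/2))
(-1617 + r(13)) + A(33, -52) = (-1617 + (4 + 13^(3/2))) + 33 = (-1617 + (4 + 13*√13)) + 33 = (-1613 + 13*√13) + 33 = -1580 + 13*√13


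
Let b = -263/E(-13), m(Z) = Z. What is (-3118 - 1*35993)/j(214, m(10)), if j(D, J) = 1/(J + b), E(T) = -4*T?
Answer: -10051527/52 ≈ -1.9330e+5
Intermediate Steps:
b = -263/52 (b = -263/((-4*(-13))) = -263/52 ≈ -5.0577)
j(D, J) = 1/(-263/52 + J) (j(D, J) = 1/(J - 263/52) = 1/(-263/52 + J))
(-3118 - 1*35993)/j(214, m(10)) = (-3118 - 1*35993)/((52/(-263 + 52*10))) = (-3118 - 35993)/((52/(-263 + 520))) = -39111/(52/257) = -39111/(52*(1/257)) = -39111/52/257 = -39111*257/52 = -10051527/52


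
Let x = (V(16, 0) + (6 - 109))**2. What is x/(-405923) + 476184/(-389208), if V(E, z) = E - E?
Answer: -79863732/63911197 ≈ -1.2496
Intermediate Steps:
V(E, z) = 0
x = 10609 (x = (0 + (6 - 109))**2 = (0 - 103)**2 = (-103)**2 = 10609)
x/(-405923) + 476184/(-389208) = 10609/(-405923) + 476184/(-389208) = 10609*(-1/405923) + 476184*(-1/389208) = -103/3941 - 19841/16217 = -79863732/63911197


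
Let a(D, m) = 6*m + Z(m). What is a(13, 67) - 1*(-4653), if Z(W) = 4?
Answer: 5059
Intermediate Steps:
a(D, m) = 4 + 6*m (a(D, m) = 6*m + 4 = 4 + 6*m)
a(13, 67) - 1*(-4653) = (4 + 6*67) - 1*(-4653) = (4 + 402) + 4653 = 406 + 4653 = 5059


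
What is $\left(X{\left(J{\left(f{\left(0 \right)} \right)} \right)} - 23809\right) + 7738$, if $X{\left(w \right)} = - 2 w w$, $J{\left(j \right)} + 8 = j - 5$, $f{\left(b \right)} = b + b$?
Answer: $-16409$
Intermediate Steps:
$f{\left(b \right)} = 2 b$
$J{\left(j \right)} = -13 + j$ ($J{\left(j \right)} = -8 + \left(j - 5\right) = -8 + \left(-5 + j\right) = -13 + j$)
$X{\left(w \right)} = - 2 w^{2}$
$\left(X{\left(J{\left(f{\left(0 \right)} \right)} \right)} - 23809\right) + 7738 = \left(- 2 \left(-13 + 2 \cdot 0\right)^{2} - 23809\right) + 7738 = \left(- 2 \left(-13 + 0\right)^{2} - 23809\right) + 7738 = \left(- 2 \left(-13\right)^{2} - 23809\right) + 7738 = \left(\left(-2\right) 169 - 23809\right) + 7738 = \left(-338 - 23809\right) + 7738 = -24147 + 7738 = -16409$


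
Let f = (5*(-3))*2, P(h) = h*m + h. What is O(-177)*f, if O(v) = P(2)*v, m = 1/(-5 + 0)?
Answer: 8496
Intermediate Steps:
m = -⅕ (m = 1/(-5) = -⅕ ≈ -0.20000)
P(h) = 4*h/5 (P(h) = h*(-⅕) + h = -h/5 + h = 4*h/5)
f = -30 (f = -15*2 = -30)
O(v) = 8*v/5 (O(v) = ((⅘)*2)*v = 8*v/5)
O(-177)*f = ((8/5)*(-177))*(-30) = -1416/5*(-30) = 8496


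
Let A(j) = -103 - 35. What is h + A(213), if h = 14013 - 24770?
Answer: -10895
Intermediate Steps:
h = -10757
A(j) = -138
h + A(213) = -10757 - 138 = -10895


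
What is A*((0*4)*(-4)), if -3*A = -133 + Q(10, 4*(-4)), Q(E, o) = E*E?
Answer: 0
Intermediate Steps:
Q(E, o) = E**2
A = 11 (A = -(-133 + 10**2)/3 = -(-133 + 100)/3 = -1/3*(-33) = 11)
A*((0*4)*(-4)) = 11*((0*4)*(-4)) = 11*(0*(-4)) = 11*0 = 0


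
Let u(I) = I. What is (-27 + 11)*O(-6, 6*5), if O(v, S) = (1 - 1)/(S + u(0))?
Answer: 0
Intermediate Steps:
O(v, S) = 0 (O(v, S) = (1 - 1)/(S + 0) = 0/S = 0)
(-27 + 11)*O(-6, 6*5) = (-27 + 11)*0 = -16*0 = 0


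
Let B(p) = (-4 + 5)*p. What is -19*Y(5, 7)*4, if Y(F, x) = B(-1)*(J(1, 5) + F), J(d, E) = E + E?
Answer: 1140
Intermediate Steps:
J(d, E) = 2*E
B(p) = p (B(p) = 1*p = p)
Y(F, x) = -10 - F (Y(F, x) = -(2*5 + F) = -(10 + F) = -10 - F)
-19*Y(5, 7)*4 = -19*(-10 - 1*5)*4 = -19*(-10 - 5)*4 = -19*(-15)*4 = 285*4 = 1140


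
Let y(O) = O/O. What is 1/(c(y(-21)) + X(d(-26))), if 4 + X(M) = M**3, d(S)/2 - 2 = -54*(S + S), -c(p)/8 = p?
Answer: 1/177504327988 ≈ 5.6337e-12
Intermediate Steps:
y(O) = 1
c(p) = -8*p
d(S) = 4 - 216*S (d(S) = 4 + 2*(-54*(S + S)) = 4 + 2*(-108*S) = 4 - 216*S)
X(M) = -4 + M**3
1/(c(y(-21)) + X(d(-26))) = 1/(-8*1 + (-4 + (4 - 216*(-26))**3)) = 1/(-8 + (-4 + (4 + 5616)**3)) = 1/(-8 + (-4 + 5620**3)) = 1/(-8 + (-4 + 177504328000)) = 1/(-8 + 177504327996) = 1/177504327988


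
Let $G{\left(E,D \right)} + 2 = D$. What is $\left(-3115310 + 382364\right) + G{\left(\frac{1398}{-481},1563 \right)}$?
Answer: $-2731385$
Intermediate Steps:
$G{\left(E,D \right)} = -2 + D$
$\left(-3115310 + 382364\right) + G{\left(\frac{1398}{-481},1563 \right)} = \left(-3115310 + 382364\right) + \left(-2 + 1563\right) = -2732946 + 1561 = -2731385$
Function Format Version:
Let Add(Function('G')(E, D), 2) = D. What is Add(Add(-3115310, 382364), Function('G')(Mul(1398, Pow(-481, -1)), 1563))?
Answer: -2731385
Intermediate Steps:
Function('G')(E, D) = Add(-2, D)
Add(Add(-3115310, 382364), Function('G')(Mul(1398, Pow(-481, -1)), 1563)) = Add(Add(-3115310, 382364), Add(-2, 1563)) = Add(-2732946, 1561) = -2731385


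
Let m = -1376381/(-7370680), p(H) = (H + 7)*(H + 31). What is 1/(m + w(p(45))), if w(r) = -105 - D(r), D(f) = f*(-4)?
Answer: 7370680/115743164421 ≈ 6.3681e-5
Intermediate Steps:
D(f) = -4*f
p(H) = (7 + H)*(31 + H)
m = 1376381/7370680 (m = -1376381*(-1/7370680) = 1376381/7370680 ≈ 0.18674)
w(r) = -105 + 4*r (w(r) = -105 - (-4)*r = -105 + 4*r)
1/(m + w(p(45))) = 1/(1376381/7370680 + (-105 + 4*(217 + 45² + 38*45))) = 1/(1376381/7370680 + (-105 + 4*(217 + 2025 + 1710))) = 1/(1376381/7370680 + (-105 + 4*3952)) = 1/(1376381/7370680 + (-105 + 15808)) = 1/(1376381/7370680 + 15703) = 1/(115743164421/7370680) = 7370680/115743164421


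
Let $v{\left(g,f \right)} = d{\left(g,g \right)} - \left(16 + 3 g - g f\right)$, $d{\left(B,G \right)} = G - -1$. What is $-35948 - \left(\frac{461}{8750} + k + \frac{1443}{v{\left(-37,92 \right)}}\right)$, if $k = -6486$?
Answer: $- \frac{57486988553}{1951250} \approx -29462.0$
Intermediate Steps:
$d{\left(B,G \right)} = 1 + G$ ($d{\left(B,G \right)} = G + 1 = 1 + G$)
$v{\left(g,f \right)} = -15 - 2 g + f g$ ($v{\left(g,f \right)} = \left(1 + g\right) - \left(16 + 3 g - g f\right) = \left(1 + g\right) - \left(16 + 3 g - f g\right) = -15 - 2 g + f g$)
$-35948 - \left(\frac{461}{8750} + k + \frac{1443}{v{\left(-37,92 \right)}}\right) = -35948 - \left(- \frac{56752039}{8750} + \frac{1443}{-15 - -74 + 92 \left(-37\right)}\right) = -35948 + \left(\left(- \frac{1443}{-15 + 74 - 3404} + 461 \left(- \frac{1}{8750}\right)\right) + 6486\right) = -35948 + \left(\left(- \frac{1443}{-3345} - \frac{461}{8750}\right) + 6486\right) = -35948 + \left(\left(\left(-1443\right) \left(- \frac{1}{3345}\right) - \frac{461}{8750}\right) + 6486\right) = -35948 + \left(\left(\frac{481}{1115} - \frac{461}{8750}\right) + 6486\right) = -35948 + \left(\frac{738947}{1951250} + 6486\right) = -35948 + \frac{12656546447}{1951250} = - \frac{57486988553}{1951250}$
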